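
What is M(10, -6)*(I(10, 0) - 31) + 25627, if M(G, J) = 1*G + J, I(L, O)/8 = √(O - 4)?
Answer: 25503 + 64*I ≈ 25503.0 + 64.0*I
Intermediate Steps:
I(L, O) = 8*√(-4 + O) (I(L, O) = 8*√(O - 4) = 8*√(-4 + O))
M(G, J) = G + J
M(10, -6)*(I(10, 0) - 31) + 25627 = (10 - 6)*(8*√(-4 + 0) - 31) + 25627 = 4*(8*√(-4) - 31) + 25627 = 4*(8*(2*I) - 31) + 25627 = 4*(16*I - 31) + 25627 = 4*(-31 + 16*I) + 25627 = (-124 + 64*I) + 25627 = 25503 + 64*I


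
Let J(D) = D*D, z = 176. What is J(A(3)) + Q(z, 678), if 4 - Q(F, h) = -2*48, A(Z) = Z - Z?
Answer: 100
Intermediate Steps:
A(Z) = 0
Q(F, h) = 100 (Q(F, h) = 4 - (-2)*48 = 4 - 1*(-96) = 4 + 96 = 100)
J(D) = D**2
J(A(3)) + Q(z, 678) = 0**2 + 100 = 0 + 100 = 100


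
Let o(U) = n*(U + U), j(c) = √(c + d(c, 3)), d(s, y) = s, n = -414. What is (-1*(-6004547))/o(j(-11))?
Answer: 6004547*I*√22/18216 ≈ 1546.1*I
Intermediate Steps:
j(c) = √2*√c (j(c) = √(c + c) = √(2*c) = √2*√c)
o(U) = -828*U (o(U) = -414*(U + U) = -828*U)
(-1*(-6004547))/o(j(-11)) = (-1*(-6004547))/((-828*√2*√(-11))) = 6004547/((-828*√2*I*√11)) = 6004547/((-828*I*√22)) = 6004547*(I*√22/18216) = 6004547*I*√22/18216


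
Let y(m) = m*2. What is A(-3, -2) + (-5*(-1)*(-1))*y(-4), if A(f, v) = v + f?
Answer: 35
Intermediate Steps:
y(m) = 2*m
A(f, v) = f + v
A(-3, -2) + (-5*(-1)*(-1))*y(-4) = (-3 - 2) + (-5*(-1)*(-1))*(2*(-4)) = -5 + (5*(-1))*(-8) = -5 - 5*(-8) = -5 + 40 = 35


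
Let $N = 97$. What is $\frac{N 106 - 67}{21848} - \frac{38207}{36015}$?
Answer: $- \frac{466853311}{786855720} \approx -0.59332$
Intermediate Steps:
$\frac{N 106 - 67}{21848} - \frac{38207}{36015} = \frac{97 \cdot 106 - 67}{21848} - \frac{38207}{36015} = \left(10282 - 67\right) \frac{1}{21848} - \frac{38207}{36015} = 10215 \cdot \frac{1}{21848} - \frac{38207}{36015} = \frac{10215}{21848} - \frac{38207}{36015} = - \frac{466853311}{786855720}$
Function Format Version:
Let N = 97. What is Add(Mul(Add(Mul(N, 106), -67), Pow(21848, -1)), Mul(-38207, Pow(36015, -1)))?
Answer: Rational(-466853311, 786855720) ≈ -0.59332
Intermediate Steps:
Add(Mul(Add(Mul(N, 106), -67), Pow(21848, -1)), Mul(-38207, Pow(36015, -1))) = Add(Mul(Add(Mul(97, 106), -67), Pow(21848, -1)), Mul(-38207, Pow(36015, -1))) = Add(Mul(Add(10282, -67), Rational(1, 21848)), Mul(-38207, Rational(1, 36015))) = Add(Mul(10215, Rational(1, 21848)), Rational(-38207, 36015)) = Add(Rational(10215, 21848), Rational(-38207, 36015)) = Rational(-466853311, 786855720)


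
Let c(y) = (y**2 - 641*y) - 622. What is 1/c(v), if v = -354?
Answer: 1/351608 ≈ 2.8441e-6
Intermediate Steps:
c(y) = -622 + y**2 - 641*y
1/c(v) = 1/(-622 + (-354)**2 - 641*(-354)) = 1/(-622 + 125316 + 226914) = 1/351608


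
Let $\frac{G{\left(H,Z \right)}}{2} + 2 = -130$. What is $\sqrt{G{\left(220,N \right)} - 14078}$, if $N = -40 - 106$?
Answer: $i \sqrt{14342} \approx 119.76 i$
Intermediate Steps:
$N = -146$
$G{\left(H,Z \right)} = -264$ ($G{\left(H,Z \right)} = -4 + 2 \left(-130\right) = -4 - 260 = -264$)
$\sqrt{G{\left(220,N \right)} - 14078} = \sqrt{-264 - 14078} = \sqrt{-14342} = i \sqrt{14342}$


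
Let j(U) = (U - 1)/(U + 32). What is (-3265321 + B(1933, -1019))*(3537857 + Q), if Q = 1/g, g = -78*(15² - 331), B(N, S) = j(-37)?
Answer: -159189479565550953/13780 ≈ -1.1552e+13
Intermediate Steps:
j(U) = (-1 + U)/(32 + U)
B(N, S) = 38/5 (B(N, S) = (-1 - 37)/(32 - 37) = -38/(-5) = -⅕*(-38) = 38/5)
g = 8268 (g = -78*(225 - 331) = -78*(-106) = 8268)
Q = 1/8268 ≈ 0.00012095
(-3265321 + B(1933, -1019))*(3537857 + Q) = (-3265321 + 38/5)*(3537857 + 1/8268) = -16326567/5*29251001677/8268 = -159189479565550953/13780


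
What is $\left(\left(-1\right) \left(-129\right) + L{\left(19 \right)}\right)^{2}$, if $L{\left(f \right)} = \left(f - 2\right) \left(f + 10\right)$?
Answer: $386884$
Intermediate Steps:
$L{\left(f \right)} = \left(-2 + f\right) \left(10 + f\right)$
$\left(\left(-1\right) \left(-129\right) + L{\left(19 \right)}\right)^{2} = \left(\left(-1\right) \left(-129\right) + \left(-20 + 19^{2} + 8 \cdot 19\right)\right)^{2} = \left(129 + \left(-20 + 361 + 152\right)\right)^{2} = \left(129 + 493\right)^{2} = 622^{2} = 386884$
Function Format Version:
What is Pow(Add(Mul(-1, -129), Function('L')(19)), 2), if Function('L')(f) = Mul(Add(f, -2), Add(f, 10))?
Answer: 386884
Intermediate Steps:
Function('L')(f) = Mul(Add(-2, f), Add(10, f))
Pow(Add(Mul(-1, -129), Function('L')(19)), 2) = Pow(Add(Mul(-1, -129), Add(-20, Pow(19, 2), Mul(8, 19))), 2) = Pow(Add(129, Add(-20, 361, 152)), 2) = Pow(Add(129, 493), 2) = Pow(622, 2) = 386884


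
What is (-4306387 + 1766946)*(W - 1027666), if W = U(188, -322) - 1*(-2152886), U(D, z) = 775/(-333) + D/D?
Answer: -951523001639738/333 ≈ -2.8574e+12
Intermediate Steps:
U(D, z) = -442/333 (U(D, z) = 775*(-1/333) + 1 = -775/333 + 1 = -442/333)
W = 716910596/333 (W = -442/333 - 1*(-2152886) = -442/333 + 2152886 = 716910596/333 ≈ 2.1529e+6)
(-4306387 + 1766946)*(W - 1027666) = (-4306387 + 1766946)*(716910596/333 - 1027666) = -2539441*374697818/333 = -951523001639738/333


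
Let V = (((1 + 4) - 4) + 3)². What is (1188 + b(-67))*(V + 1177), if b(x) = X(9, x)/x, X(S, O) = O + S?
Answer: 95027222/67 ≈ 1.4183e+6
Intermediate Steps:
b(x) = (9 + x)/x (b(x) = (x + 9)/x = (9 + x)/x)
V = 16 (V = ((5 - 4) + 3)² = (1 + 3)² = 4² = 16)
(1188 + b(-67))*(V + 1177) = (1188 + (9 - 67)/(-67))*(16 + 1177) = (1188 - 1/67*(-58))*1193 = (1188 + 58/67)*1193 = (79654/67)*1193 = 95027222/67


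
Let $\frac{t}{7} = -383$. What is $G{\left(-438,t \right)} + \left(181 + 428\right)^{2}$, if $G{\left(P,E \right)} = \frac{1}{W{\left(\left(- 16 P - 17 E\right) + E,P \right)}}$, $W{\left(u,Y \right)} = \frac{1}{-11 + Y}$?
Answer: $370432$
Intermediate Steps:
$t = -2681$ ($t = 7 \left(-383\right) = -2681$)
$G{\left(P,E \right)} = -11 + P$ ($G{\left(P,E \right)} = \frac{1}{\frac{1}{-11 + P}} = -11 + P$)
$G{\left(-438,t \right)} + \left(181 + 428\right)^{2} = \left(-11 - 438\right) + \left(181 + 428\right)^{2} = -449 + 609^{2} = -449 + 370881 = 370432$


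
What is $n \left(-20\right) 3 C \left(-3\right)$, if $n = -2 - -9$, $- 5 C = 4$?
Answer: $-1008$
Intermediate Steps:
$C = - \frac{4}{5}$ ($C = \left(- \frac{1}{5}\right) 4 = - \frac{4}{5} \approx -0.8$)
$n = 7$ ($n = -2 + 9 = 7$)
$n \left(-20\right) 3 C \left(-3\right) = 7 \left(-20\right) 3 \left(- \frac{4}{5}\right) \left(-3\right) = - 140 \left(\left(- \frac{12}{5}\right) \left(-3\right)\right) = \left(-140\right) \frac{36}{5} = -1008$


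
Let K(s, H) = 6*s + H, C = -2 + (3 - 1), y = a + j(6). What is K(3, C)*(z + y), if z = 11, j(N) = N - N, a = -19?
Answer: -144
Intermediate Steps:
j(N) = 0
y = -19 (y = -19 + 0 = -19)
C = 0 (C = -2 + 2 = 0)
K(s, H) = H + 6*s
K(3, C)*(z + y) = (0 + 6*3)*(11 - 19) = (0 + 18)*(-8) = 18*(-8) = -144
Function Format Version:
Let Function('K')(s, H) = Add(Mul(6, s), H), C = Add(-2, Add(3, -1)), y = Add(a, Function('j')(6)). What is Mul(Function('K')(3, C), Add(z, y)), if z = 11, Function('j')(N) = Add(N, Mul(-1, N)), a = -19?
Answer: -144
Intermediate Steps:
Function('j')(N) = 0
y = -19 (y = Add(-19, 0) = -19)
C = 0 (C = Add(-2, 2) = 0)
Function('K')(s, H) = Add(H, Mul(6, s))
Mul(Function('K')(3, C), Add(z, y)) = Mul(Add(0, Mul(6, 3)), Add(11, -19)) = Mul(Add(0, 18), -8) = Mul(18, -8) = -144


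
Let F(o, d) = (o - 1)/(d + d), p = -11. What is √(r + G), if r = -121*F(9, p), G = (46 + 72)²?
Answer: 12*√97 ≈ 118.19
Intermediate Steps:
F(o, d) = (-1 + o)/(2*d) (F(o, d) = (-1 + o)/((2*d)) = (-1 + o)*(1/(2*d)) = (-1 + o)/(2*d))
G = 13924 (G = 118² = 13924)
r = 44 (r = -121*(-1 + 9)/(2*(-11)) = -121*(-1)*8/(2*11) = -121*(-4/11) = 44)
√(r + G) = √(44 + 13924) = √13968 = 12*√97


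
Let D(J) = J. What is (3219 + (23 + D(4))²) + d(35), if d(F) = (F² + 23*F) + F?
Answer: 6013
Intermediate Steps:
d(F) = F² + 24*F
(3219 + (23 + D(4))²) + d(35) = (3219 + (23 + 4)²) + 35*(24 + 35) = (3219 + 27²) + 35*59 = (3219 + 729) + 2065 = 3948 + 2065 = 6013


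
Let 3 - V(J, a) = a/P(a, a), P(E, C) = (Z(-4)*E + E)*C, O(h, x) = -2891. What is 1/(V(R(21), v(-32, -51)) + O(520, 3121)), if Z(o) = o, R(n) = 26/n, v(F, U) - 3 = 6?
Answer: -27/77975 ≈ -0.00034626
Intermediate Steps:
v(F, U) = 9 (v(F, U) = 3 + 6 = 9)
P(E, C) = -3*C*E (P(E, C) = (-4*E + E)*C = (-3*E)*C = -3*C*E)
V(J, a) = 3 + 1/(3*a) (V(J, a) = 3 - a/((-3*a*a)) = 3 - a/((-3*a²)) = 3 - a*(-1/(3*a²)) = 3 - (-1)/(3*a) = 3 + 1/(3*a))
1/(V(R(21), v(-32, -51)) + O(520, 3121)) = 1/((3 + (⅓)/9) - 2891) = 1/((3 + (⅓)*(⅑)) - 2891) = 1/((3 + 1/27) - 2891) = 1/(82/27 - 2891) = 1/(-77975/27) = -27/77975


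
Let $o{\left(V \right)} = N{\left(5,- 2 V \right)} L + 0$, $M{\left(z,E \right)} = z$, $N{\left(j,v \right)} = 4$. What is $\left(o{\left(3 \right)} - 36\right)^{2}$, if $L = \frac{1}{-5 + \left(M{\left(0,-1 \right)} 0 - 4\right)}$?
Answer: $\frac{107584}{81} \approx 1328.2$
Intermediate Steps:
$L = - \frac{1}{9}$ ($L = \frac{1}{-5 + \left(0 \cdot 0 - 4\right)} = \frac{1}{-5 + \left(0 - 4\right)} = \frac{1}{-5 - 4} = \frac{1}{-9} = - \frac{1}{9} \approx -0.11111$)
$o{\left(V \right)} = - \frac{4}{9}$ ($o{\left(V \right)} = 4 \left(- \frac{1}{9}\right) + 0 = - \frac{4}{9} + 0 = - \frac{4}{9}$)
$\left(o{\left(3 \right)} - 36\right)^{2} = \left(- \frac{4}{9} - 36\right)^{2} = \left(- \frac{328}{9}\right)^{2} = \frac{107584}{81}$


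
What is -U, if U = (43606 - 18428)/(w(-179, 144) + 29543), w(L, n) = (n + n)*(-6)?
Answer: -25178/27815 ≈ -0.90520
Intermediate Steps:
w(L, n) = -12*n (w(L, n) = (2*n)*(-6) = -12*n)
U = 25178/27815 (U = (43606 - 18428)/(-12*144 + 29543) = 25178/(-1728 + 29543) = 25178/27815 ≈ 0.90520)
-U = -1*25178/27815 = -25178/27815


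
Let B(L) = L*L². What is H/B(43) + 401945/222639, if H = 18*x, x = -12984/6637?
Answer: 212049503274287/117483919503801 ≈ 1.8049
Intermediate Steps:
x = -12984/6637 (x = -12984*1/6637 = -12984/6637 ≈ -1.9563)
B(L) = L³
H = -233712/6637 (H = 18*(-12984/6637) = -233712/6637 ≈ -35.214)
H/B(43) + 401945/222639 = -233712/(6637*(43³)) + 401945/222639 = -233712/6637/79507 + 401945*(1/222639) = -233712/6637*1/79507 + 401945/222639 = -233712/527687959 + 401945/222639 = 212049503274287/117483919503801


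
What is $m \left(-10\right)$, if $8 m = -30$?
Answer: $\frac{75}{2} \approx 37.5$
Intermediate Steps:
$m = - \frac{15}{4}$ ($m = \frac{1}{8} \left(-30\right) = - \frac{15}{4} \approx -3.75$)
$m \left(-10\right) = \left(- \frac{15}{4}\right) \left(-10\right) = \frac{75}{2}$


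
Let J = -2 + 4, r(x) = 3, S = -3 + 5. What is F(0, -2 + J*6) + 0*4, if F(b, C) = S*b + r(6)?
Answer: 3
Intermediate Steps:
S = 2
J = 2
F(b, C) = 3 + 2*b (F(b, C) = 2*b + 3 = 3 + 2*b)
F(0, -2 + J*6) + 0*4 = (3 + 2*0) + 0*4 = (3 + 0) + 0 = 3 + 0 = 3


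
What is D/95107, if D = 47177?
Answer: 47177/95107 ≈ 0.49604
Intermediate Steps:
D/95107 = 47177/95107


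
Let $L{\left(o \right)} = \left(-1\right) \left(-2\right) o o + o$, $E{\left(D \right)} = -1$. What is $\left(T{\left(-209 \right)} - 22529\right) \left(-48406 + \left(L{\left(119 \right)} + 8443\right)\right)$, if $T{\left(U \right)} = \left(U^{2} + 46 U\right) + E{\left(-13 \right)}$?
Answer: $-132929314$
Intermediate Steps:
$L{\left(o \right)} = o + 2 o^{2}$ ($L{\left(o \right)} = 2 o o + o = 2 o^{2} + o = o + 2 o^{2}$)
$T{\left(U \right)} = -1 + U^{2} + 46 U$ ($T{\left(U \right)} = \left(U^{2} + 46 U\right) - 1 = -1 + U^{2} + 46 U$)
$\left(T{\left(-209 \right)} - 22529\right) \left(-48406 + \left(L{\left(119 \right)} + 8443\right)\right) = \left(\left(-1 + \left(-209\right)^{2} + 46 \left(-209\right)\right) - 22529\right) \left(-48406 + \left(119 \left(1 + 2 \cdot 119\right) + 8443\right)\right) = \left(\left(-1 + 43681 - 9614\right) - 22529\right) \left(-48406 + \left(119 \left(1 + 238\right) + 8443\right)\right) = \left(34066 - 22529\right) \left(-48406 + \left(119 \cdot 239 + 8443\right)\right) = 11537 \left(-48406 + \left(28441 + 8443\right)\right) = 11537 \left(-48406 + 36884\right) = 11537 \left(-11522\right) = -132929314$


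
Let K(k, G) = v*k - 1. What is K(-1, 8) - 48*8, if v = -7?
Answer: -378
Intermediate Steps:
K(k, G) = -1 - 7*k (K(k, G) = -7*k - 1 = -1 - 7*k)
K(-1, 8) - 48*8 = (-1 - 7*(-1)) - 48*8 = (-1 + 7) - 384 = 6 - 384 = -378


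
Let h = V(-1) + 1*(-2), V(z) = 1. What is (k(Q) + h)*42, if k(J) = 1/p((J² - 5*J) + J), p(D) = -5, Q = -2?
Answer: -252/5 ≈ -50.400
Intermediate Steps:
h = -1 (h = 1 + 1*(-2) = 1 - 2 = -1)
k(J) = -⅕ (k(J) = 1/(-5) = -⅕)
(k(Q) + h)*42 = (-⅕ - 1)*42 = -6/5*42 = -252/5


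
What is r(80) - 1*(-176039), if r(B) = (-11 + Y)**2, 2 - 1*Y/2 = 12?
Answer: 177000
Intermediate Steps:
Y = -20 (Y = 4 - 2*12 = 4 - 24 = -20)
r(B) = 961 (r(B) = (-11 - 20)**2 = (-31)**2 = 961)
r(80) - 1*(-176039) = 961 - 1*(-176039) = 961 + 176039 = 177000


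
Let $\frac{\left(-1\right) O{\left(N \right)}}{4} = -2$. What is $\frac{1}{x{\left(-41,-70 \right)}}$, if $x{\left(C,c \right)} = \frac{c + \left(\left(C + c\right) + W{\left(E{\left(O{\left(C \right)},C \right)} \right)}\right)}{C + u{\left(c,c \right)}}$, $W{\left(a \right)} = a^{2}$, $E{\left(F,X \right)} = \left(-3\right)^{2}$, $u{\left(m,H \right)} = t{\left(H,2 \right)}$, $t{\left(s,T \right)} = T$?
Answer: $\frac{39}{100} \approx 0.39$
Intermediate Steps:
$O{\left(N \right)} = 8$ ($O{\left(N \right)} = \left(-4\right) \left(-2\right) = 8$)
$u{\left(m,H \right)} = 2$
$E{\left(F,X \right)} = 9$
$x{\left(C,c \right)} = \frac{81 + C + 2 c}{2 + C}$ ($x{\left(C,c \right)} = \frac{c + \left(\left(C + c\right) + 9^{2}\right)}{C + 2} = \frac{c + \left(\left(C + c\right) + 81\right)}{2 + C} = \frac{c + \left(81 + C + c\right)}{2 + C} = \frac{81 + C + 2 c}{2 + C}$)
$\frac{1}{x{\left(-41,-70 \right)}} = \frac{1}{\frac{1}{2 - 41} \left(81 - 41 + 2 \left(-70\right)\right)} = \frac{1}{\frac{1}{-39} \left(81 - 41 - 140\right)} = \frac{1}{\left(- \frac{1}{39}\right) \left(-100\right)} = \frac{1}{\frac{100}{39}} = \frac{39}{100}$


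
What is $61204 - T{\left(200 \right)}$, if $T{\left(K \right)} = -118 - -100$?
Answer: $61222$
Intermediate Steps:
$T{\left(K \right)} = -18$ ($T{\left(K \right)} = -118 + 100 = -18$)
$61204 - T{\left(200 \right)} = 61204 - -18 = 61204 + 18 = 61222$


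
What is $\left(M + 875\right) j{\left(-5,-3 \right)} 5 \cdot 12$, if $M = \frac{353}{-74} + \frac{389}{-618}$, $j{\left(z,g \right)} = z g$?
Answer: $\frac{2982642000}{3811} \approx 7.8264 \cdot 10^{5}$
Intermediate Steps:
$j{\left(z,g \right)} = g z$
$M = - \frac{61735}{11433}$ ($M = 353 \left(- \frac{1}{74}\right) + 389 \left(- \frac{1}{618}\right) = - \frac{353}{74} - \frac{389}{618} = - \frac{61735}{11433} \approx -5.3997$)
$\left(M + 875\right) j{\left(-5,-3 \right)} 5 \cdot 12 = \left(- \frac{61735}{11433} + 875\right) \left(-3\right) \left(-5\right) 5 \cdot 12 = \frac{9942140 \cdot 15 \cdot 5 \cdot 12}{11433} = \frac{9942140 \cdot 75 \cdot 12}{11433} = \frac{9942140}{11433} \cdot 900 = \frac{2982642000}{3811}$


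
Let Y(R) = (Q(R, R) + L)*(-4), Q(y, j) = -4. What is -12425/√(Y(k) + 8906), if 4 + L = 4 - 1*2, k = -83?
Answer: -2485*√8930/1786 ≈ -131.48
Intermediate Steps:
L = -2 (L = -4 + (4 - 1*2) = -4 + (4 - 2) = -4 + 2 = -2)
Y(R) = 24 (Y(R) = (-4 - 2)*(-4) = -6*(-4) = 24)
-12425/√(Y(k) + 8906) = -12425/√(24 + 8906) = -12425*√8930/8930 = -2485*√8930/1786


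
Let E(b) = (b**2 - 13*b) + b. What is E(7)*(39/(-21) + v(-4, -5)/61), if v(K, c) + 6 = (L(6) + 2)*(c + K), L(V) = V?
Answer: 6695/61 ≈ 109.75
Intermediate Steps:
E(b) = b**2 - 12*b
v(K, c) = -6 + 8*K + 8*c (v(K, c) = -6 + (6 + 2)*(c + K) = -6 + 8*(K + c) = -6 + (8*K + 8*c) = -6 + 8*K + 8*c)
E(7)*(39/(-21) + v(-4, -5)/61) = (7*(-12 + 7))*(39/(-21) + (-6 + 8*(-4) + 8*(-5))/61) = (7*(-5))*(39*(-1/21) + (-6 - 32 - 40)*(1/61)) = -35*(-13/7 - 78*1/61) = -35*(-13/7 - 78/61) = -35*(-1339/427) = 6695/61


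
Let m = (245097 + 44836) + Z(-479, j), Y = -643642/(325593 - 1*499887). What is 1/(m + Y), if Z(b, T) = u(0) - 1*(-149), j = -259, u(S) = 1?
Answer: 87147/25280185022 ≈ 3.4472e-6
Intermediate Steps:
Z(b, T) = 150 (Z(b, T) = 1 - 1*(-149) = 1 + 149 = 150)
Y = 321821/87147 (Y = -643642/(325593 - 499887) = -643642/(-174294) = -643642*(-1/174294) = 321821/87147 ≈ 3.6929)
m = 290083 (m = (245097 + 44836) + 150 = 289933 + 150 = 290083)
1/(m + Y) = 1/(290083 + 321821/87147) = 1/(25280185022/87147) = 87147/25280185022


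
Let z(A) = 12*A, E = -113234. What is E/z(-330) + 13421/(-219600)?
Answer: 6265919/219600 ≈ 28.533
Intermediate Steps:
E/z(-330) + 13421/(-219600) = -113234/(12*(-330)) + 13421/(-219600) = -113234/(-3960) + 13421*(-1/219600) = -113234*(-1/3960) - 13421/219600 = 5147/180 - 13421/219600 = 6265919/219600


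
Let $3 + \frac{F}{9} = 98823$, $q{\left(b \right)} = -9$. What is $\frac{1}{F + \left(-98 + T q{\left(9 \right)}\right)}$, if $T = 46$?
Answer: $\frac{1}{888868} \approx 1.125 \cdot 10^{-6}$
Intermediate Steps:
$F = 889380$ ($F = -27 + 9 \cdot 98823 = -27 + 889407 = 889380$)
$\frac{1}{F + \left(-98 + T q{\left(9 \right)}\right)} = \frac{1}{889380 + \left(-98 + 46 \left(-9\right)\right)} = \frac{1}{889380 - 512} = \frac{1}{888868}$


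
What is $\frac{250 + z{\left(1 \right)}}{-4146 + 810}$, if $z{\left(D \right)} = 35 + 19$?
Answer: $- \frac{38}{417} \approx -0.091127$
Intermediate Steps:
$z{\left(D \right)} = 54$
$\frac{250 + z{\left(1 \right)}}{-4146 + 810} = \frac{250 + 54}{-4146 + 810} = \frac{304}{-3336} = 304 \left(- \frac{1}{3336}\right) = - \frac{38}{417}$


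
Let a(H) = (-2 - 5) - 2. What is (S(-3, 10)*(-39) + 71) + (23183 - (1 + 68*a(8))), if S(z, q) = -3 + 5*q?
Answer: 22032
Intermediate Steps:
a(H) = -9 (a(H) = -7 - 2 = -9)
(S(-3, 10)*(-39) + 71) + (23183 - (1 + 68*a(8))) = ((-3 + 5*10)*(-39) + 71) + (23183 - (1 + 68*(-9))) = ((-3 + 50)*(-39) + 71) + (23183 - (1 - 612)) = (47*(-39) + 71) + (23183 - 1*(-611)) = (-1833 + 71) + (23183 + 611) = -1762 + 23794 = 22032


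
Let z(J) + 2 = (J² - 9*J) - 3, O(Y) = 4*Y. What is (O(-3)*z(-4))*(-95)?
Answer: 53580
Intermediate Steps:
z(J) = -5 + J² - 9*J (z(J) = -2 + ((J² - 9*J) - 3) = -2 + (-3 + J² - 9*J) = -5 + J² - 9*J)
(O(-3)*z(-4))*(-95) = ((4*(-3))*(-5 + (-4)² - 9*(-4)))*(-95) = -12*(-5 + 16 + 36)*(-95) = -12*47*(-95) = -564*(-95) = 53580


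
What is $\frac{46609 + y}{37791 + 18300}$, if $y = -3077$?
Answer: $\frac{43532}{56091} \approx 0.7761$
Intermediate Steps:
$\frac{46609 + y}{37791 + 18300} = \frac{46609 - 3077}{37791 + 18300} = \frac{43532}{56091}$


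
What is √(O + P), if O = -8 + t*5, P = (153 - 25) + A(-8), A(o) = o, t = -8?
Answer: 6*√2 ≈ 8.4853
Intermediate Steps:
P = 120 (P = (153 - 25) - 8 = 128 - 8 = 120)
O = -48 (O = -8 - 8*5 = -8 - 40 = -48)
√(O + P) = √(-48 + 120) = √72 = 6*√2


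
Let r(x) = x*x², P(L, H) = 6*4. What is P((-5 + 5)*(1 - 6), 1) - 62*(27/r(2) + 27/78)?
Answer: -10749/52 ≈ -206.71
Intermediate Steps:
P(L, H) = 24
r(x) = x³
P((-5 + 5)*(1 - 6), 1) - 62*(27/r(2) + 27/78) = 24 - 62*(27/(2³) + 27/78) = 24 - 62*(27/8 + 27*(1/78)) = 24 - 62*(27*(⅛) + 9/26) = 24 - 62*(27/8 + 9/26) = 24 - 62*387/104 = 24 - 11997/52 = -10749/52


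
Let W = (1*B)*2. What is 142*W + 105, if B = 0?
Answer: 105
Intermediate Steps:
W = 0 (W = (1*0)*2 = 0*2 = 0)
142*W + 105 = 142*0 + 105 = 0 + 105 = 105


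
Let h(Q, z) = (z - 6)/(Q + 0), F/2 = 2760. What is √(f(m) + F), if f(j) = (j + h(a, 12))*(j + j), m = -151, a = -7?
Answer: √2517662/7 ≈ 226.67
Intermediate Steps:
F = 5520 (F = 2*2760 = 5520)
h(Q, z) = (-6 + z)/Q
f(j) = 2*j*(-6/7 + j) (f(j) = (j + (-6 + 12)/(-7))*(j + j) = (j - ⅐*6)*(2*j) = (j - 6/7)*(2*j) = (-6/7 + j)*(2*j) = 2*j*(-6/7 + j))
√(f(m) + F) = √((2/7)*(-151)*(-6 + 7*(-151)) + 5520) = √((2/7)*(-151)*(-6 - 1057) + 5520) = √((2/7)*(-151)*(-1063) + 5520) = √(321026/7 + 5520) = √(359666/7) = √2517662/7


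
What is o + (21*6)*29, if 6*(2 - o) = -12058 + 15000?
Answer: 9497/3 ≈ 3165.7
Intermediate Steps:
o = -1465/3 (o = 2 - (-12058 + 15000)/6 = 2 - ⅙*2942 = 2 - 1471/3 = -1465/3 ≈ -488.33)
o + (21*6)*29 = -1465/3 + (21*6)*29 = -1465/3 + 126*29 = -1465/3 + 3654 = 9497/3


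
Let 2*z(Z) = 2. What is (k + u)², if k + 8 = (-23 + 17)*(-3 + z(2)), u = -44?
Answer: 1600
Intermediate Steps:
z(Z) = 1 (z(Z) = (½)*2 = 1)
k = 4 (k = -8 + (-23 + 17)*(-3 + 1) = -8 - 6*(-2) = -8 + 12 = 4)
(k + u)² = (4 - 44)² = (-40)² = 1600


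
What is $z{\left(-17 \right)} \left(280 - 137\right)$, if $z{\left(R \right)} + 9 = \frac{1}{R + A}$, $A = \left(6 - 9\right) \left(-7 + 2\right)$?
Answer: $- \frac{2717}{2} \approx -1358.5$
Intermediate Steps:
$A = 15$ ($A = \left(-3\right) \left(-5\right) = 15$)
$z{\left(R \right)} = -9 + \frac{1}{15 + R}$ ($z{\left(R \right)} = -9 + \frac{1}{R + 15} = -9 + \frac{1}{15 + R}$)
$z{\left(-17 \right)} \left(280 - 137\right) = \frac{-134 - -153}{15 - 17} \left(280 - 137\right) = \frac{-134 + 153}{-2} \left(280 - 137\right) = \left(- \frac{1}{2}\right) 19 \cdot 143 = \left(- \frac{19}{2}\right) 143 = - \frac{2717}{2}$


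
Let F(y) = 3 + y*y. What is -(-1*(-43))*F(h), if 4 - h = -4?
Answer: -2881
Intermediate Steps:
h = 8 (h = 4 - 1*(-4) = 4 + 4 = 8)
F(y) = 3 + y²
-(-1*(-43))*F(h) = -(-1*(-43))*(3 + 8²) = -43*(3 + 64) = -43*67 = -1*2881 = -2881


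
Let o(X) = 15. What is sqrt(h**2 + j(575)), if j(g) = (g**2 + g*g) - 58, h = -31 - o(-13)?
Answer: 2*sqrt(165827) ≈ 814.44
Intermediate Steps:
h = -46 (h = -31 - 1*15 = -31 - 15 = -46)
j(g) = -58 + 2*g**2 (j(g) = (g**2 + g**2) - 58 = 2*g**2 - 58 = -58 + 2*g**2)
sqrt(h**2 + j(575)) = sqrt((-46)**2 + (-58 + 2*575**2)) = sqrt(2116 + (-58 + 2*330625)) = sqrt(2116 + (-58 + 661250)) = sqrt(2116 + 661192) = sqrt(663308) = 2*sqrt(165827)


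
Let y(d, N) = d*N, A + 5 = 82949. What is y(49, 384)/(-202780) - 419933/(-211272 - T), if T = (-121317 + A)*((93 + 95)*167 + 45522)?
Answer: -13904500723403/149619354483690 ≈ -0.092932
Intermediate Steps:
A = 82944 (A = -5 + 82949 = 82944)
T = -2951574414 (T = (-121317 + 82944)*((93 + 95)*167 + 45522) = -38373*(188*167 + 45522) = -38373*(31396 + 45522) = -38373*76918 = -2951574414)
y(d, N) = N*d
y(49, 384)/(-202780) - 419933/(-211272 - T) = (384*49)/(-202780) - 419933/(-211272 - 1*(-2951574414)) = 18816*(-1/202780) - 419933/(-211272 + 2951574414) = -4704/50695 - 419933/2951363142 = -13904500723403/149619354483690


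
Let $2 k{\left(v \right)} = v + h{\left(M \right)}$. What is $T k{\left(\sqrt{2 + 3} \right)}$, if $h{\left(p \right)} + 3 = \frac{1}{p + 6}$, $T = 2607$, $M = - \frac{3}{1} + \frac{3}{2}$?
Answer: $- \frac{21725}{6} + \frac{2607 \sqrt{5}}{2} \approx -706.12$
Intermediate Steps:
$M = - \frac{3}{2}$ ($M = \left(-3\right) 1 + 3 \cdot \frac{1}{2} = -3 + \frac{3}{2} = - \frac{3}{2} \approx -1.5$)
$h{\left(p \right)} = -3 + \frac{1}{6 + p}$ ($h{\left(p \right)} = -3 + \frac{1}{p + 6} = -3 + \frac{1}{6 + p}$)
$k{\left(v \right)} = - \frac{25}{18} + \frac{v}{2}$ ($k{\left(v \right)} = \frac{v + \frac{-17 - - \frac{9}{2}}{6 - \frac{3}{2}}}{2} = \frac{v + \frac{-17 + \frac{9}{2}}{\frac{9}{2}}}{2} = \frac{v + \frac{2}{9} \left(- \frac{25}{2}\right)}{2} = \frac{v - \frac{25}{9}}{2} = \frac{- \frac{25}{9} + v}{2} = - \frac{25}{18} + \frac{v}{2}$)
$T k{\left(\sqrt{2 + 3} \right)} = 2607 \left(- \frac{25}{18} + \frac{\sqrt{2 + 3}}{2}\right) = 2607 \left(- \frac{25}{18} + \frac{\sqrt{5}}{2}\right) = - \frac{21725}{6} + \frac{2607 \sqrt{5}}{2}$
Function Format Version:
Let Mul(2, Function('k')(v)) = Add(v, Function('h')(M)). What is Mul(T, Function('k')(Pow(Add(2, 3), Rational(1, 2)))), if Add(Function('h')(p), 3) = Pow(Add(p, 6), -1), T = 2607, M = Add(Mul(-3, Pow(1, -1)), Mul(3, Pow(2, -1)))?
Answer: Add(Rational(-21725, 6), Mul(Rational(2607, 2), Pow(5, Rational(1, 2)))) ≈ -706.12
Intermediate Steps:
M = Rational(-3, 2) (M = Add(Mul(-3, 1), Mul(3, Rational(1, 2))) = Add(-3, Rational(3, 2)) = Rational(-3, 2) ≈ -1.5000)
Function('h')(p) = Add(-3, Pow(Add(6, p), -1)) (Function('h')(p) = Add(-3, Pow(Add(p, 6), -1)) = Add(-3, Pow(Add(6, p), -1)))
Function('k')(v) = Add(Rational(-25, 18), Mul(Rational(1, 2), v)) (Function('k')(v) = Mul(Rational(1, 2), Add(v, Mul(Pow(Add(6, Rational(-3, 2)), -1), Add(-17, Mul(-3, Rational(-3, 2)))))) = Mul(Rational(1, 2), Add(v, Mul(Pow(Rational(9, 2), -1), Add(-17, Rational(9, 2))))) = Mul(Rational(1, 2), Add(v, Mul(Rational(2, 9), Rational(-25, 2)))) = Mul(Rational(1, 2), Add(v, Rational(-25, 9))) = Mul(Rational(1, 2), Add(Rational(-25, 9), v)) = Add(Rational(-25, 18), Mul(Rational(1, 2), v)))
Mul(T, Function('k')(Pow(Add(2, 3), Rational(1, 2)))) = Mul(2607, Add(Rational(-25, 18), Mul(Rational(1, 2), Pow(Add(2, 3), Rational(1, 2))))) = Mul(2607, Add(Rational(-25, 18), Mul(Rational(1, 2), Pow(5, Rational(1, 2))))) = Add(Rational(-21725, 6), Mul(Rational(2607, 2), Pow(5, Rational(1, 2))))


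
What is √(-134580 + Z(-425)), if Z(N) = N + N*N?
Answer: 2*√11405 ≈ 213.59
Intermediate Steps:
Z(N) = N + N²
√(-134580 + Z(-425)) = √(-134580 - 425*(1 - 425)) = √(-134580 - 425*(-424)) = √(-134580 + 180200) = √45620 = 2*√11405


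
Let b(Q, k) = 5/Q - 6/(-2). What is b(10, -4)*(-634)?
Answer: -2219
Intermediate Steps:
b(Q, k) = 3 + 5/Q (b(Q, k) = 5/Q - 6*(-½) = 5/Q + 3 = 3 + 5/Q)
b(10, -4)*(-634) = (3 + 5/10)*(-634) = (3 + 5*(⅒))*(-634) = (3 + ½)*(-634) = (7/2)*(-634) = -2219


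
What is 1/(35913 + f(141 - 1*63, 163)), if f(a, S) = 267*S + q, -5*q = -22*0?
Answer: 1/79434 ≈ 1.2589e-5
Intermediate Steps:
q = 0 (q = -(-22)*0/5 = -1/5*0 = 0)
f(a, S) = 267*S (f(a, S) = 267*S + 0 = 267*S)
1/(35913 + f(141 - 1*63, 163)) = 1/(35913 + 267*163) = 1/(35913 + 43521) = 1/79434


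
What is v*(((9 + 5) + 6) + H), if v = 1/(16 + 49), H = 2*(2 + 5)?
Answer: 34/65 ≈ 0.52308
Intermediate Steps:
H = 14 (H = 2*7 = 14)
v = 1/65 ≈ 0.015385
v*(((9 + 5) + 6) + H) = (((9 + 5) + 6) + 14)/65 = ((14 + 6) + 14)/65 = (20 + 14)/65 = (1/65)*34 = 34/65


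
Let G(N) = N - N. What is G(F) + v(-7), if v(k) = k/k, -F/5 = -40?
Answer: 1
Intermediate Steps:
F = 200 (F = -5*(-40) = 200)
v(k) = 1
G(N) = 0
G(F) + v(-7) = 0 + 1 = 1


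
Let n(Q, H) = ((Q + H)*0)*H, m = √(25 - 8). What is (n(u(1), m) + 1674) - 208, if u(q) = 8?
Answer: 1466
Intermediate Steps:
m = √17 ≈ 4.1231
n(Q, H) = 0 (n(Q, H) = ((H + Q)*0)*H = 0*H = 0)
(n(u(1), m) + 1674) - 208 = (0 + 1674) - 208 = 1674 - 208 = 1466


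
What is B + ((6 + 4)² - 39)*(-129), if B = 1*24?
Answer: -7845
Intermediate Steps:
B = 24
B + ((6 + 4)² - 39)*(-129) = 24 + ((6 + 4)² - 39)*(-129) = 24 + (10² - 39)*(-129) = 24 + (100 - 39)*(-129) = 24 + 61*(-129) = 24 - 7869 = -7845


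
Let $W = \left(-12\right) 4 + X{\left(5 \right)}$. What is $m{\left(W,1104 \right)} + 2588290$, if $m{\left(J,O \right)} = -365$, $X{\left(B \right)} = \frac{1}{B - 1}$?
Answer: $2587925$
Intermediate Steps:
$X{\left(B \right)} = \frac{1}{-1 + B}$
$W = - \frac{191}{4}$ ($W = \left(-12\right) 4 + \frac{1}{-1 + 5} = -48 + \frac{1}{4} = - \frac{191}{4} \approx -47.75$)
$m{\left(W,1104 \right)} + 2588290 = -365 + 2588290 = 2587925$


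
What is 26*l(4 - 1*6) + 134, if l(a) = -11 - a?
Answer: -100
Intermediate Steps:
26*l(4 - 1*6) + 134 = 26*(-11 - (4 - 1*6)) + 134 = 26*(-11 - (4 - 6)) + 134 = 26*(-11 - 1*(-2)) + 134 = 26*(-11 + 2) + 134 = 26*(-9) + 134 = -234 + 134 = -100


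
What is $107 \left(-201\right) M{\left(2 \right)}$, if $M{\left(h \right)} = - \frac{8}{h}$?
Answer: $86028$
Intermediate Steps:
$107 \left(-201\right) M{\left(2 \right)} = 107 \left(-201\right) \left(- \frac{8}{2}\right) = - 21507 \left(\left(-8\right) \frac{1}{2}\right) = \left(-21507\right) \left(-4\right) = 86028$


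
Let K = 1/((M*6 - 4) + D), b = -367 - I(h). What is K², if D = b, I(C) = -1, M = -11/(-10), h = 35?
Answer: 25/3301489 ≈ 7.5723e-6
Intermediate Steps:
M = 11/10 (M = -11*(-⅒) = 11/10 ≈ 1.1000)
b = -366 (b = -367 - 1*(-1) = -367 + 1 = -366)
D = -366
K = -5/1817 (K = 1/(((11/10)*6 - 4) - 366) = 1/((33/5 - 4) - 366) = 1/(13/5 - 366) = 1/(-1817/5) = -5/1817 ≈ -0.0027518)
K² = (-5/1817)² = 25/3301489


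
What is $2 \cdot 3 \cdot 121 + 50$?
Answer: $776$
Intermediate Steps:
$2 \cdot 3 \cdot 121 + 50 = 6 \cdot 121 + 50 = 726 + 50 = 776$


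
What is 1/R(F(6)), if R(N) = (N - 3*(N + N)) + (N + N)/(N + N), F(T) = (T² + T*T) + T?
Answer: -1/389 ≈ -0.0025707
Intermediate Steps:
F(T) = T + 2*T² (F(T) = (T² + T²) + T = 2*T² + T = T + 2*T²)
R(N) = 1 - 5*N (R(N) = (N - 6*N) + (2*N)/((2*N)) = (N - 6*N) + (2*N)*(1/(2*N)) = -5*N + 1 = 1 - 5*N)
1/R(F(6)) = 1/(1 - 30*(1 + 2*6)) = 1/(1 - 30*(1 + 12)) = 1/(1 - 30*13) = 1/(1 - 5*78) = 1/(1 - 390) = 1/(-389) = -1/389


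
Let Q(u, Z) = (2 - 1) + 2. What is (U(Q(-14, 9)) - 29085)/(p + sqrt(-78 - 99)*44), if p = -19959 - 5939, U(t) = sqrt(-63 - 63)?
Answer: 376621665/335524538 + 33*sqrt(2478)/167762269 - 38847*I*sqrt(14)/335524538 + 319935*I*sqrt(177)/167762269 ≈ 1.1225 + 0.024939*I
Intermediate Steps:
Q(u, Z) = 3 (Q(u, Z) = 1 + 2 = 3)
U(t) = 3*I*sqrt(14) (U(t) = sqrt(-126) = 3*I*sqrt(14))
p = -25898
(U(Q(-14, 9)) - 29085)/(p + sqrt(-78 - 99)*44) = (3*I*sqrt(14) - 29085)/(-25898 + sqrt(-78 - 99)*44) = (-29085 + 3*I*sqrt(14))/(-25898 + sqrt(-177)*44) = (-29085 + 3*I*sqrt(14))/(-25898 + (I*sqrt(177))*44) = (-29085 + 3*I*sqrt(14))/(-25898 + 44*I*sqrt(177))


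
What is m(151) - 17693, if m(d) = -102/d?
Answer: -2671745/151 ≈ -17694.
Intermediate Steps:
m(151) - 17693 = -102/151 - 17693 = -2671745/151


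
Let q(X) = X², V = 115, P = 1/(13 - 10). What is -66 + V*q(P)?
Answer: -479/9 ≈ -53.222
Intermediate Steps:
P = ⅓ (P = 1/3 = ⅓ ≈ 0.33333)
-66 + V*q(P) = -66 + 115*(⅓)² = -66 + 115*(⅑) = -66 + 115/9 = -479/9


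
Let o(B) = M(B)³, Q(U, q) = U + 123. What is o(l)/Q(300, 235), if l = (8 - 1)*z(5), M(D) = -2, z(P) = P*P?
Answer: -8/423 ≈ -0.018913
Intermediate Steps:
z(P) = P²
Q(U, q) = 123 + U
l = 175 (l = (8 - 1)*5² = 7*25 = 175)
o(B) = -8 (o(B) = (-2)³ = -8)
o(l)/Q(300, 235) = -8/(123 + 300) = -8/423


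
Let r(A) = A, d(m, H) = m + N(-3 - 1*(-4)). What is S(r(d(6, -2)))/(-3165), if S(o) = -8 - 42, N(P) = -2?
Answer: 10/633 ≈ 0.015798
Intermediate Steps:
d(m, H) = -2 + m (d(m, H) = m - 2 = -2 + m)
S(o) = -50
S(r(d(6, -2)))/(-3165) = -50/(-3165) = -50*(-1/3165) = 10/633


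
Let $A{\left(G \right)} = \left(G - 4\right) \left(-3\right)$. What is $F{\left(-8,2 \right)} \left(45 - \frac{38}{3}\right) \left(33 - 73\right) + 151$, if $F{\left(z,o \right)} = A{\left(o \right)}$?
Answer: $-7609$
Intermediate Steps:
$A{\left(G \right)} = 12 - 3 G$ ($A{\left(G \right)} = \left(-4 + G\right) \left(-3\right) = 12 - 3 G$)
$F{\left(z,o \right)} = 12 - 3 o$
$F{\left(-8,2 \right)} \left(45 - \frac{38}{3}\right) \left(33 - 73\right) + 151 = \left(12 - 6\right) \left(45 - \frac{38}{3}\right) \left(33 - 73\right) + 151 = \left(12 - 6\right) \left(45 - \frac{38}{3}\right) \left(-40\right) + 151 = 6 \left(45 - \frac{38}{3}\right) \left(-40\right) + 151 = 6 \cdot \frac{97}{3} \left(-40\right) + 151 = 6 \left(- \frac{3880}{3}\right) + 151 = -7760 + 151 = -7609$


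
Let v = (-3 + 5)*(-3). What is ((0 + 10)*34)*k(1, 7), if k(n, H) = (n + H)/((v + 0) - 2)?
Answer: -340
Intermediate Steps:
v = -6 (v = 2*(-3) = -6)
k(n, H) = -H/8 - n/8 (k(n, H) = (n + H)/((-6 + 0) - 2) = (H + n)/(-6 - 2) = (H + n)/(-8) = (H + n)*(-1/8) = -H/8 - n/8)
((0 + 10)*34)*k(1, 7) = ((0 + 10)*34)*(-1/8*7 - 1/8*1) = (10*34)*(-7/8 - 1/8) = 340*(-1) = -340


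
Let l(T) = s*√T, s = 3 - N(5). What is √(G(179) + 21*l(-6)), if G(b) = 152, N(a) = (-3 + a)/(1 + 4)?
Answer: √(3800 + 1365*I*√6)/5 ≈ 13.313 + 5.0231*I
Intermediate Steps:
N(a) = -⅗ + a/5 (N(a) = (-3 + a)/5 = (-3 + a)*(⅕) = -⅗ + a/5)
s = 13/5 (s = 3 - (-⅗ + (⅕)*5) = 3 - (-⅗ + 1) = 3 - 1*⅖ = 3 - ⅖ = 13/5 ≈ 2.6000)
l(T) = 13*√T/5
√(G(179) + 21*l(-6)) = √(152 + 21*(13*√(-6)/5)) = √(152 + 21*(13*(I*√6)/5)) = √(152 + 21*(13*I*√6/5)) = √(152 + 273*I*√6/5)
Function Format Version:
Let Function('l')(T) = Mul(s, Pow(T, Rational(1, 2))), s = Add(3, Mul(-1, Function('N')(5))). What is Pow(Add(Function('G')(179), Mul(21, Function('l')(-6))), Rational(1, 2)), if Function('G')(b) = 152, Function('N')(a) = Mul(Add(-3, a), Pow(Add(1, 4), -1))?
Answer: Mul(Rational(1, 5), Pow(Add(3800, Mul(1365, I, Pow(6, Rational(1, 2)))), Rational(1, 2))) ≈ Add(13.313, Mul(5.0231, I))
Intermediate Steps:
Function('N')(a) = Add(Rational(-3, 5), Mul(Rational(1, 5), a)) (Function('N')(a) = Mul(Add(-3, a), Pow(5, -1)) = Mul(Add(-3, a), Rational(1, 5)) = Add(Rational(-3, 5), Mul(Rational(1, 5), a)))
s = Rational(13, 5) (s = Add(3, Mul(-1, Add(Rational(-3, 5), Mul(Rational(1, 5), 5)))) = Add(3, Mul(-1, Add(Rational(-3, 5), 1))) = Add(3, Mul(-1, Rational(2, 5))) = Add(3, Rational(-2, 5)) = Rational(13, 5) ≈ 2.6000)
Function('l')(T) = Mul(Rational(13, 5), Pow(T, Rational(1, 2)))
Pow(Add(Function('G')(179), Mul(21, Function('l')(-6))), Rational(1, 2)) = Pow(Add(152, Mul(21, Mul(Rational(13, 5), Pow(-6, Rational(1, 2))))), Rational(1, 2)) = Pow(Add(152, Mul(21, Mul(Rational(13, 5), Mul(I, Pow(6, Rational(1, 2)))))), Rational(1, 2)) = Pow(Add(152, Mul(21, Mul(Rational(13, 5), I, Pow(6, Rational(1, 2))))), Rational(1, 2)) = Pow(Add(152, Mul(Rational(273, 5), I, Pow(6, Rational(1, 2)))), Rational(1, 2))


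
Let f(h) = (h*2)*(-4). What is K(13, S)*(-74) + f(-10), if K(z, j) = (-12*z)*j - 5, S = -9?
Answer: -103446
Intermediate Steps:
K(z, j) = -5 - 12*j*z (K(z, j) = -12*j*z - 5 = -5 - 12*j*z)
f(h) = -8*h (f(h) = (2*h)*(-4) = -8*h)
K(13, S)*(-74) + f(-10) = (-5 - 12*(-9)*13)*(-74) - 8*(-10) = (-5 + 1404)*(-74) + 80 = 1399*(-74) + 80 = -103526 + 80 = -103446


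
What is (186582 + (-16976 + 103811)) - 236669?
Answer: 36748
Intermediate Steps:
(186582 + (-16976 + 103811)) - 236669 = (186582 + 86835) - 236669 = 273417 - 236669 = 36748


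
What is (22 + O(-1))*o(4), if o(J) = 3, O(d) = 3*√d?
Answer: 66 + 9*I ≈ 66.0 + 9.0*I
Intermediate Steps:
(22 + O(-1))*o(4) = (22 + 3*√(-1))*3 = (22 + 3*I)*3 = 66 + 9*I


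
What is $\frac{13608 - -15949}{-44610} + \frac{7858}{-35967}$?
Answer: $- \frac{157069111}{178276430} \approx -0.88104$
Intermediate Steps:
$\frac{13608 - -15949}{-44610} + \frac{7858}{-35967} = \left(13608 + 15949\right) \left(- \frac{1}{44610}\right) + 7858 \left(- \frac{1}{35967}\right) = 29557 \left(- \frac{1}{44610}\right) - \frac{7858}{35967} = - \frac{29557}{44610} - \frac{7858}{35967} = - \frac{157069111}{178276430}$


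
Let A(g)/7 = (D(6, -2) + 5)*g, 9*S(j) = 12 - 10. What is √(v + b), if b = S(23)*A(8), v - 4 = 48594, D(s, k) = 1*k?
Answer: √437718/3 ≈ 220.53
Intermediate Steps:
S(j) = 2/9 (S(j) = (12 - 10)/9 = (⅑)*2 = 2/9)
D(s, k) = k
A(g) = 21*g (A(g) = 7*((-2 + 5)*g) = 7*(3*g) = 21*g)
v = 48598 (v = 4 + 48594 = 48598)
b = 112/3 (b = 2*(21*8)/9 = (2/9)*168 = 112/3 ≈ 37.333)
√(v + b) = √(48598 + 112/3) = √(145906/3) = √437718/3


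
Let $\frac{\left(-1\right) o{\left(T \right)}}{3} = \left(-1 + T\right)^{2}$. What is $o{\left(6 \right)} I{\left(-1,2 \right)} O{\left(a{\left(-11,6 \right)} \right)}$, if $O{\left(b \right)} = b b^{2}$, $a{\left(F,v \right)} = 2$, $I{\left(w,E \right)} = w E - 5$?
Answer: $4200$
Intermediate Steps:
$I{\left(w,E \right)} = -5 + E w$ ($I{\left(w,E \right)} = E w - 5 = -5 + E w$)
$o{\left(T \right)} = - 3 \left(-1 + T\right)^{2}$
$O{\left(b \right)} = b^{3}$
$o{\left(6 \right)} I{\left(-1,2 \right)} O{\left(a{\left(-11,6 \right)} \right)} = - 3 \left(-1 + 6\right)^{2} \left(-5 + 2 \left(-1\right)\right) 2^{3} = - 3 \cdot 5^{2} \left(-5 - 2\right) 8 = \left(-3\right) 25 \left(-7\right) 8 = \left(-75\right) \left(-7\right) 8 = 525 \cdot 8 = 4200$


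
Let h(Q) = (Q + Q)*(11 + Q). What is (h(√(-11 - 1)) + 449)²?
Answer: 174817 + 37400*I*√3 ≈ 1.7482e+5 + 64779.0*I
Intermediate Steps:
h(Q) = 2*Q*(11 + Q) (h(Q) = (2*Q)*(11 + Q) = 2*Q*(11 + Q))
(h(√(-11 - 1)) + 449)² = (2*√(-11 - 1)*(11 + √(-11 - 1)) + 449)² = (2*√(-12)*(11 + √(-12)) + 449)² = (2*(2*I*√3)*(11 + 2*I*√3) + 449)² = (4*I*√3*(11 + 2*I*√3) + 449)² = (449 + 4*I*√3*(11 + 2*I*√3))²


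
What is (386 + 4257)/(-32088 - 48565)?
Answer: -4643/80653 ≈ -0.057568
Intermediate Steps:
(386 + 4257)/(-32088 - 48565) = 4643/(-80653) = 4643*(-1/80653) = -4643/80653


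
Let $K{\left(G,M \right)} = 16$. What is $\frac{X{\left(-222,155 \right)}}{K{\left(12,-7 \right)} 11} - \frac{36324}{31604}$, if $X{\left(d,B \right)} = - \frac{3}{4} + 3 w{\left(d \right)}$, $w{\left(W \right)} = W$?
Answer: $- \frac{27464991}{5562304} \approx -4.9377$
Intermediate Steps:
$X{\left(d,B \right)} = - \frac{3}{4} + 3 d$
$\frac{X{\left(-222,155 \right)}}{K{\left(12,-7 \right)} 11} - \frac{36324}{31604} = \frac{- \frac{3}{4} + 3 \left(-222\right)}{16 \cdot 11} - \frac{36324}{31604} = \frac{- \frac{3}{4} - 666}{176} - \frac{9081}{7901} = \left(- \frac{2667}{4}\right) \frac{1}{176} - \frac{9081}{7901} = - \frac{2667}{704} - \frac{9081}{7901} = - \frac{27464991}{5562304}$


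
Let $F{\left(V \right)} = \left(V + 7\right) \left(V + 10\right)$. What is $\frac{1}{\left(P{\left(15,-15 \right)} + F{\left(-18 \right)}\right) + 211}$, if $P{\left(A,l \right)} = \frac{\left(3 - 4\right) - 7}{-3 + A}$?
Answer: $\frac{3}{895} \approx 0.003352$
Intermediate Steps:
$F{\left(V \right)} = \left(7 + V\right) \left(10 + V\right)$
$P{\left(A,l \right)} = - \frac{8}{-3 + A}$ ($P{\left(A,l \right)} = \frac{\left(3 - 4\right) - 7}{-3 + A} = \frac{-1 - 7}{-3 + A} = - \frac{8}{-3 + A}$)
$\frac{1}{\left(P{\left(15,-15 \right)} + F{\left(-18 \right)}\right) + 211} = \frac{1}{\left(- \frac{8}{-3 + 15} + \left(70 + \left(-18\right)^{2} + 17 \left(-18\right)\right)\right) + 211} = \frac{1}{\left(- \frac{8}{12} + \left(70 + 324 - 306\right)\right) + 211} = \frac{1}{\left(\left(-8\right) \frac{1}{12} + 88\right) + 211} = \frac{1}{\left(- \frac{2}{3} + 88\right) + 211} = \frac{1}{\frac{262}{3} + 211} = \frac{1}{\frac{895}{3}} = \frac{3}{895}$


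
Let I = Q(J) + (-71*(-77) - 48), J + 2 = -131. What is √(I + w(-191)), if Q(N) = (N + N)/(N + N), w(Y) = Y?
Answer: 3*√581 ≈ 72.312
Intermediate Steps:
J = -133 (J = -2 - 131 = -133)
Q(N) = 1 (Q(N) = (2*N)/((2*N)) = (2*N)*(1/(2*N)) = 1)
I = 5420 (I = 1 + (-71*(-77) - 48) = 1 + (5467 - 48) = 1 + 5419 = 5420)
√(I + w(-191)) = √(5420 - 191) = √5229 = 3*√581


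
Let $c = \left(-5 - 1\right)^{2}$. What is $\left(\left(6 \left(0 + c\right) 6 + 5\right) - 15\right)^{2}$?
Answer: $1653796$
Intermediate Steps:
$c = 36$ ($c = \left(-6\right)^{2} = 36$)
$\left(\left(6 \left(0 + c\right) 6 + 5\right) - 15\right)^{2} = \left(\left(6 \left(0 + 36\right) 6 + 5\right) - 15\right)^{2} = \left(\left(6 \cdot 36 \cdot 6 + 5\right) - 15\right)^{2} = \left(\left(216 \cdot 6 + 5\right) - 15\right)^{2} = \left(\left(1296 + 5\right) - 15\right)^{2} = \left(1301 - 15\right)^{2} = 1286^{2} = 1653796$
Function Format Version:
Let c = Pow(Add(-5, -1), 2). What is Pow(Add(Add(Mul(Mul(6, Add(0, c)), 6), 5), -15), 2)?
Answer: 1653796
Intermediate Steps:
c = 36 (c = Pow(-6, 2) = 36)
Pow(Add(Add(Mul(Mul(6, Add(0, c)), 6), 5), -15), 2) = Pow(Add(Add(Mul(Mul(6, Add(0, 36)), 6), 5), -15), 2) = Pow(Add(Add(Mul(Mul(6, 36), 6), 5), -15), 2) = Pow(Add(Add(Mul(216, 6), 5), -15), 2) = Pow(Add(Add(1296, 5), -15), 2) = Pow(Add(1301, -15), 2) = Pow(1286, 2) = 1653796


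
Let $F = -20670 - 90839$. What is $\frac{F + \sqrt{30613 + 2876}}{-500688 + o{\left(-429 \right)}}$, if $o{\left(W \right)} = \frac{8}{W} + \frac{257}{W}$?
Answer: $\frac{47758854}{214795417} \approx 0.22235$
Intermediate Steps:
$F = -111509$
$o{\left(W \right)} = \frac{265}{W}$
$\frac{F + \sqrt{30613 + 2876}}{-500688 + o{\left(-429 \right)}} = \frac{-111509 + \sqrt{30613 + 2876}}{-500688 + \frac{265}{-429}} = \frac{-111509 + \sqrt{33489}}{-500688 + 265 \left(- \frac{1}{429}\right)} = \frac{-111509 + 183}{-500688 - \frac{265}{429}} = - \frac{111326}{- \frac{214795417}{429}} = \left(-111326\right) \left(- \frac{429}{214795417}\right) = \frac{47758854}{214795417}$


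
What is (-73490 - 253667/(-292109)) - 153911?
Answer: -66425625042/292109 ≈ -2.2740e+5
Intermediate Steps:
(-73490 - 253667/(-292109)) - 153911 = (-73490 - 253667*(-1/292109)) - 153911 = (-73490 + 253667/292109) - 153911 = -21466836743/292109 - 153911 = -66425625042/292109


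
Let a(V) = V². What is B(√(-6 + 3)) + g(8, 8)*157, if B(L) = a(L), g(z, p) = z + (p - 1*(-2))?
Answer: 2823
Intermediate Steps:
g(z, p) = 2 + p + z (g(z, p) = z + (p + 2) = z + (2 + p) = 2 + p + z)
B(L) = L²
B(√(-6 + 3)) + g(8, 8)*157 = (√(-6 + 3))² + (2 + 8 + 8)*157 = (√(-3))² + 18*157 = (I*√3)² + 2826 = -3 + 2826 = 2823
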